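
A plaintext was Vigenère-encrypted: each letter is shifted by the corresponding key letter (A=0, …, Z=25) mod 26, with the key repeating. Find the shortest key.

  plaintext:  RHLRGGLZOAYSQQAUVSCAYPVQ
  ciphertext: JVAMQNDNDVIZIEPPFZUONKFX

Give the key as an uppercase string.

SOPVKH

  i= 0: J-R = 18 → S
  i= 1: V-H = 14 → O
  i= 2: A-L = 15 → P
  i= 3: M-R = 21 → V
  i= 4: Q-G = 10 → K
  i= 5: N-G =  7 → H
  i= 6: D-L = 18 → S
  i= 7: N-Z = 14 → O
  i= 8: D-O = 15 → P
  i= 9: V-A = 21 → V
  i=10: I-Y = 10 → K
  i=11: Z-S =  7 → H
  i=12: I-Q = 18 → S
  i=13: E-Q = 14 → O
  i=14: P-A = 15 → P
  i=15: P-U = 21 → V
  i=16: F-V = 10 → K
  i=17: Z-S =  7 → H
  i=18: U-C = 18 → S
  i=19: O-A = 14 → O
  i=20: N-Y = 15 → P
  i=21: K-P = 21 → V
  i=22: F-V = 10 → K
  i=23: X-Q =  7 → H
  shifts repeat with period 6: SOPVKH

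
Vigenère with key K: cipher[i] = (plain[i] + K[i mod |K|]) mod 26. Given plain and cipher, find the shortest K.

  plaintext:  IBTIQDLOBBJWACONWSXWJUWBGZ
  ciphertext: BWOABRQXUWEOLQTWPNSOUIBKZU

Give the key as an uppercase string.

TVVSLOFJ

  i= 0: B-I = 19 → T
  i= 1: W-B = 21 → V
  i= 2: O-T = 21 → V
  i= 3: A-I = 18 → S
  i= 4: B-Q = 11 → L
  i= 5: R-D = 14 → O
  i= 6: Q-L =  5 → F
  i= 7: X-O =  9 → J
  i= 8: U-B = 19 → T
  i= 9: W-B = 21 → V
  i=10: E-J = 21 → V
  i=11: O-W = 18 → S
  i=12: L-A = 11 → L
  i=13: Q-C = 14 → O
  i=14: T-O =  5 → F
  i=15: W-N =  9 → J
  i=16: P-W = 19 → T
  i=17: N-S = 21 → V
  i=18: S-X = 21 → V
  i=19: O-W = 18 → S
  i=20: U-J = 11 → L
  i=21: I-U = 14 → O
  i=22: B-W =  5 → F
  i=23: K-B =  9 → J
  i=24: Z-G = 19 → T
  i=25: U-Z = 21 → V
  shifts repeat with period 8: TVVSLOFJ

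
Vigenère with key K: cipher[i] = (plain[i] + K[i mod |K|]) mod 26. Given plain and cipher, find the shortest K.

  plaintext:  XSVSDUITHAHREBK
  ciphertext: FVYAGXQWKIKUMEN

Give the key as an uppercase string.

IDD

  i= 0: F-X =  8 → I
  i= 1: V-S =  3 → D
  i= 2: Y-V =  3 → D
  i= 3: A-S =  8 → I
  i= 4: G-D =  3 → D
  i= 5: X-U =  3 → D
  i= 6: Q-I =  8 → I
  i= 7: W-T =  3 → D
  i= 8: K-H =  3 → D
  i= 9: I-A =  8 → I
  i=10: K-H =  3 → D
  i=11: U-R =  3 → D
  i=12: M-E =  8 → I
  i=13: E-B =  3 → D
  i=14: N-K =  3 → D
  shifts repeat with period 3: IDD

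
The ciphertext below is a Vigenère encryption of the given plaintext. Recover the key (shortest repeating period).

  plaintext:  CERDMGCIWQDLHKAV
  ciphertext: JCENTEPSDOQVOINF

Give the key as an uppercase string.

HYNK

  i= 0: J-C =  7 → H
  i= 1: C-E = 24 → Y
  i= 2: E-R = 13 → N
  i= 3: N-D = 10 → K
  i= 4: T-M =  7 → H
  i= 5: E-G = 24 → Y
  i= 6: P-C = 13 → N
  i= 7: S-I = 10 → K
  i= 8: D-W =  7 → H
  i= 9: O-Q = 24 → Y
  i=10: Q-D = 13 → N
  i=11: V-L = 10 → K
  i=12: O-H =  7 → H
  i=13: I-K = 24 → Y
  i=14: N-A = 13 → N
  i=15: F-V = 10 → K
  shifts repeat with period 4: HYNK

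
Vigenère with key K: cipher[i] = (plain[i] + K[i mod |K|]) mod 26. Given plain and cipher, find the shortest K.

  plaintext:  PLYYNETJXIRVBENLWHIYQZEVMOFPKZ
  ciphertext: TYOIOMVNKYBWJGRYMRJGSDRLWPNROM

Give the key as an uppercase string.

  i= 0: T-P =  4 → E
  i= 1: Y-L = 13 → N
  i= 2: O-Y = 16 → Q
  i= 3: I-Y = 10 → K
  i= 4: O-N =  1 → B
  i= 5: M-E =  8 → I
  i= 6: V-T =  2 → C
  i= 7: N-J =  4 → E
  i= 8: K-X = 13 → N
  i= 9: Y-I = 16 → Q
  i=10: B-R = 10 → K
  i=11: W-V =  1 → B
  i=12: J-B =  8 → I
  i=13: G-E =  2 → C
  i=14: R-N =  4 → E
  i=15: Y-L = 13 → N
  i=16: M-W = 16 → Q
  i=17: R-H = 10 → K
  i=18: J-I =  1 → B
  i=19: G-Y =  8 → I
  i=20: S-Q =  2 → C
  i=21: D-Z =  4 → E
  i=22: R-E = 13 → N
  i=23: L-V = 16 → Q
  i=24: W-M = 10 → K
  i=25: P-O =  1 → B
  i=26: N-F =  8 → I
  i=27: R-P =  2 → C
  i=28: O-K =  4 → E
  i=29: M-Z = 13 → N
  shifts repeat with period 7: ENQKBIC

ENQKBIC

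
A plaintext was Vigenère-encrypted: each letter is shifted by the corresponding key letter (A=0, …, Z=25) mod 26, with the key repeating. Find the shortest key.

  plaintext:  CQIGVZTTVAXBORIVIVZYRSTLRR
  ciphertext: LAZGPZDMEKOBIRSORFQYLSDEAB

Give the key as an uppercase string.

  i= 0: L-C =  9 → J
  i= 1: A-Q = 10 → K
  i= 2: Z-I = 17 → R
  i= 3: G-G =  0 → A
  i= 4: P-V = 20 → U
  i= 5: Z-Z =  0 → A
  i= 6: D-T = 10 → K
  i= 7: M-T = 19 → T
  i= 8: E-V =  9 → J
  i= 9: K-A = 10 → K
  i=10: O-X = 17 → R
  i=11: B-B =  0 → A
  i=12: I-O = 20 → U
  i=13: R-R =  0 → A
  i=14: S-I = 10 → K
  i=15: O-V = 19 → T
  i=16: R-I =  9 → J
  i=17: F-V = 10 → K
  i=18: Q-Z = 17 → R
  i=19: Y-Y =  0 → A
  i=20: L-R = 20 → U
  i=21: S-S =  0 → A
  i=22: D-T = 10 → K
  i=23: E-L = 19 → T
  i=24: A-R =  9 → J
  i=25: B-R = 10 → K
  shifts repeat with period 8: JKRAUAKT

JKRAUAKT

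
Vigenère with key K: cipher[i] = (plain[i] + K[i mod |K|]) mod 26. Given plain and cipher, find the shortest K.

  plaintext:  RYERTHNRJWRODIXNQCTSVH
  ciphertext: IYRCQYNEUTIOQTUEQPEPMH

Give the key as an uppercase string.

  i= 0: I-R = 17 → R
  i= 1: Y-Y =  0 → A
  i= 2: R-E = 13 → N
  i= 3: C-R = 11 → L
  i= 4: Q-T = 23 → X
  i= 5: Y-H = 17 → R
  i= 6: N-N =  0 → A
  i= 7: E-R = 13 → N
  i= 8: U-J = 11 → L
  i= 9: T-W = 23 → X
  i=10: I-R = 17 → R
  i=11: O-O =  0 → A
  i=12: Q-D = 13 → N
  i=13: T-I = 11 → L
  i=14: U-X = 23 → X
  i=15: E-N = 17 → R
  i=16: Q-Q =  0 → A
  i=17: P-C = 13 → N
  i=18: E-T = 11 → L
  i=19: P-S = 23 → X
  i=20: M-V = 17 → R
  i=21: H-H =  0 → A
  shifts repeat with period 5: RANLX

RANLX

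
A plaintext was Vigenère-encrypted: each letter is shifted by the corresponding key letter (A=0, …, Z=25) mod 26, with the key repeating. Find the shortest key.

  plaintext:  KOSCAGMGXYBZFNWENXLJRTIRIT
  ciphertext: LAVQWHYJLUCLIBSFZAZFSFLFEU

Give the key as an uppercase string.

BMDOW

  i= 0: L-K =  1 → B
  i= 1: A-O = 12 → M
  i= 2: V-S =  3 → D
  i= 3: Q-C = 14 → O
  i= 4: W-A = 22 → W
  i= 5: H-G =  1 → B
  i= 6: Y-M = 12 → M
  i= 7: J-G =  3 → D
  i= 8: L-X = 14 → O
  i= 9: U-Y = 22 → W
  i=10: C-B =  1 → B
  i=11: L-Z = 12 → M
  i=12: I-F =  3 → D
  i=13: B-N = 14 → O
  i=14: S-W = 22 → W
  i=15: F-E =  1 → B
  i=16: Z-N = 12 → M
  i=17: A-X =  3 → D
  i=18: Z-L = 14 → O
  i=19: F-J = 22 → W
  i=20: S-R =  1 → B
  i=21: F-T = 12 → M
  i=22: L-I =  3 → D
  i=23: F-R = 14 → O
  i=24: E-I = 22 → W
  i=25: U-T =  1 → B
  shifts repeat with period 5: BMDOW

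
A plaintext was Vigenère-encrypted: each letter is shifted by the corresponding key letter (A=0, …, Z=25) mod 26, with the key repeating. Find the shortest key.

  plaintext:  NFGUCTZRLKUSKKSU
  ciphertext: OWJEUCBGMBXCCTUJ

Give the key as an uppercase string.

  i= 0: O-N =  1 → B
  i= 1: W-F = 17 → R
  i= 2: J-G =  3 → D
  i= 3: E-U = 10 → K
  i= 4: U-C = 18 → S
  i= 5: C-T =  9 → J
  i= 6: B-Z =  2 → C
  i= 7: G-R = 15 → P
  i= 8: M-L =  1 → B
  i= 9: B-K = 17 → R
  i=10: X-U =  3 → D
  i=11: C-S = 10 → K
  i=12: C-K = 18 → S
  i=13: T-K =  9 → J
  i=14: U-S =  2 → C
  i=15: J-U = 15 → P
  shifts repeat with period 8: BRDKSJCP

BRDKSJCP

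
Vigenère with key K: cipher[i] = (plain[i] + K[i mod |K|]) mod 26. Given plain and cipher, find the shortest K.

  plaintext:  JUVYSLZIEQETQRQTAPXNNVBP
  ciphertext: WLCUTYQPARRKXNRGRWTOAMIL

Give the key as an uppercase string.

NRHWB

  i= 0: W-J = 13 → N
  i= 1: L-U = 17 → R
  i= 2: C-V =  7 → H
  i= 3: U-Y = 22 → W
  i= 4: T-S =  1 → B
  i= 5: Y-L = 13 → N
  i= 6: Q-Z = 17 → R
  i= 7: P-I =  7 → H
  i= 8: A-E = 22 → W
  i= 9: R-Q =  1 → B
  i=10: R-E = 13 → N
  i=11: K-T = 17 → R
  i=12: X-Q =  7 → H
  i=13: N-R = 22 → W
  i=14: R-Q =  1 → B
  i=15: G-T = 13 → N
  i=16: R-A = 17 → R
  i=17: W-P =  7 → H
  i=18: T-X = 22 → W
  i=19: O-N =  1 → B
  i=20: A-N = 13 → N
  i=21: M-V = 17 → R
  i=22: I-B =  7 → H
  i=23: L-P = 22 → W
  shifts repeat with period 5: NRHWB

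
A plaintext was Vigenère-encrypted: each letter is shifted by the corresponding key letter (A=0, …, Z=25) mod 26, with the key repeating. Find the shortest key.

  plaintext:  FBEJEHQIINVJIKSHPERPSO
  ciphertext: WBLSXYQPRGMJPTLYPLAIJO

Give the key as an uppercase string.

RAHJT

  i= 0: W-F = 17 → R
  i= 1: B-B =  0 → A
  i= 2: L-E =  7 → H
  i= 3: S-J =  9 → J
  i= 4: X-E = 19 → T
  i= 5: Y-H = 17 → R
  i= 6: Q-Q =  0 → A
  i= 7: P-I =  7 → H
  i= 8: R-I =  9 → J
  i= 9: G-N = 19 → T
  i=10: M-V = 17 → R
  i=11: J-J =  0 → A
  i=12: P-I =  7 → H
  i=13: T-K =  9 → J
  i=14: L-S = 19 → T
  i=15: Y-H = 17 → R
  i=16: P-P =  0 → A
  i=17: L-E =  7 → H
  i=18: A-R =  9 → J
  i=19: I-P = 19 → T
  i=20: J-S = 17 → R
  i=21: O-O =  0 → A
  shifts repeat with period 5: RAHJT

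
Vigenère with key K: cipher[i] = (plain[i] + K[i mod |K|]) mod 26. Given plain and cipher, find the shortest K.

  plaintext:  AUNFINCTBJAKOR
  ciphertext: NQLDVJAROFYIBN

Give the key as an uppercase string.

NWYY

  i= 0: N-A = 13 → N
  i= 1: Q-U = 22 → W
  i= 2: L-N = 24 → Y
  i= 3: D-F = 24 → Y
  i= 4: V-I = 13 → N
  i= 5: J-N = 22 → W
  i= 6: A-C = 24 → Y
  i= 7: R-T = 24 → Y
  i= 8: O-B = 13 → N
  i= 9: F-J = 22 → W
  i=10: Y-A = 24 → Y
  i=11: I-K = 24 → Y
  i=12: B-O = 13 → N
  i=13: N-R = 22 → W
  shifts repeat with period 4: NWYY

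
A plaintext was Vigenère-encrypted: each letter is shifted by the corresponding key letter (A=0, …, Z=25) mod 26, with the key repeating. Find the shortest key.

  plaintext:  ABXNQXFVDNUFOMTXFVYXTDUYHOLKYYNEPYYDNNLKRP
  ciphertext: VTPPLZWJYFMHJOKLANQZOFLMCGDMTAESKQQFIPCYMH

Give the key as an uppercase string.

  i= 0: V-A = 21 → V
  i= 1: T-B = 18 → S
  i= 2: P-X = 18 → S
  i= 3: P-N =  2 → C
  i= 4: L-Q = 21 → V
  i= 5: Z-X =  2 → C
  i= 6: W-F = 17 → R
  i= 7: J-V = 14 → O
  i= 8: Y-D = 21 → V
  i= 9: F-N = 18 → S
  i=10: M-U = 18 → S
  i=11: H-F =  2 → C
  i=12: J-O = 21 → V
  i=13: O-M =  2 → C
  i=14: K-T = 17 → R
  i=15: L-X = 14 → O
  i=16: A-F = 21 → V
  i=17: N-V = 18 → S
  i=18: Q-Y = 18 → S
  i=19: Z-X =  2 → C
  i=20: O-T = 21 → V
  i=21: F-D =  2 → C
  i=22: L-U = 17 → R
  i=23: M-Y = 14 → O
  i=24: C-H = 21 → V
  i=25: G-O = 18 → S
  i=26: D-L = 18 → S
  i=27: M-K =  2 → C
  i=28: T-Y = 21 → V
  i=29: A-Y =  2 → C
  i=30: E-N = 17 → R
  i=31: S-E = 14 → O
  i=32: K-P = 21 → V
  i=33: Q-Y = 18 → S
  i=34: Q-Y = 18 → S
  i=35: F-D =  2 → C
  i=36: I-N = 21 → V
  i=37: P-N =  2 → C
  i=38: C-L = 17 → R
  i=39: Y-K = 14 → O
  i=40: M-R = 21 → V
  i=41: H-P = 18 → S
  shifts repeat with period 8: VSSCVCRO

VSSCVCRO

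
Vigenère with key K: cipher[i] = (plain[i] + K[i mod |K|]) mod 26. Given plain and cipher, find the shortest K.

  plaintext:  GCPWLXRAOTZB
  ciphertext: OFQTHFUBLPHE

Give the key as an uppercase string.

IDBXW

  i= 0: O-G =  8 → I
  i= 1: F-C =  3 → D
  i= 2: Q-P =  1 → B
  i= 3: T-W = 23 → X
  i= 4: H-L = 22 → W
  i= 5: F-X =  8 → I
  i= 6: U-R =  3 → D
  i= 7: B-A =  1 → B
  i= 8: L-O = 23 → X
  i= 9: P-T = 22 → W
  i=10: H-Z =  8 → I
  i=11: E-B =  3 → D
  shifts repeat with period 5: IDBXW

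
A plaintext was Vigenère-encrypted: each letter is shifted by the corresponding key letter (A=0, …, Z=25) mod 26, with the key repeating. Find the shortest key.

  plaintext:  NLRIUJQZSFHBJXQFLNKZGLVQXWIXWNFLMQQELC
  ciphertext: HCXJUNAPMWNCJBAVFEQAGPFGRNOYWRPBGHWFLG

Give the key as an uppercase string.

URGBAEKQ

  i= 0: H-N = 20 → U
  i= 1: C-L = 17 → R
  i= 2: X-R =  6 → G
  i= 3: J-I =  1 → B
  i= 4: U-U =  0 → A
  i= 5: N-J =  4 → E
  i= 6: A-Q = 10 → K
  i= 7: P-Z = 16 → Q
  i= 8: M-S = 20 → U
  i= 9: W-F = 17 → R
  i=10: N-H =  6 → G
  i=11: C-B =  1 → B
  i=12: J-J =  0 → A
  i=13: B-X =  4 → E
  i=14: A-Q = 10 → K
  i=15: V-F = 16 → Q
  i=16: F-L = 20 → U
  i=17: E-N = 17 → R
  i=18: Q-K =  6 → G
  i=19: A-Z =  1 → B
  i=20: G-G =  0 → A
  i=21: P-L =  4 → E
  i=22: F-V = 10 → K
  i=23: G-Q = 16 → Q
  i=24: R-X = 20 → U
  i=25: N-W = 17 → R
  i=26: O-I =  6 → G
  i=27: Y-X =  1 → B
  i=28: W-W =  0 → A
  i=29: R-N =  4 → E
  i=30: P-F = 10 → K
  i=31: B-L = 16 → Q
  i=32: G-M = 20 → U
  i=33: H-Q = 17 → R
  i=34: W-Q =  6 → G
  i=35: F-E =  1 → B
  i=36: L-L =  0 → A
  i=37: G-C =  4 → E
  shifts repeat with period 8: URGBAEKQ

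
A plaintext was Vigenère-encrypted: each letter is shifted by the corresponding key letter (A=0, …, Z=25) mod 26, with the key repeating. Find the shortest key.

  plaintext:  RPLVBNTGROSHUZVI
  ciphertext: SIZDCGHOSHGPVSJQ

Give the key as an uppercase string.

  i= 0: S-R =  1 → B
  i= 1: I-P = 19 → T
  i= 2: Z-L = 14 → O
  i= 3: D-V =  8 → I
  i= 4: C-B =  1 → B
  i= 5: G-N = 19 → T
  i= 6: H-T = 14 → O
  i= 7: O-G =  8 → I
  i= 8: S-R =  1 → B
  i= 9: H-O = 19 → T
  i=10: G-S = 14 → O
  i=11: P-H =  8 → I
  i=12: V-U =  1 → B
  i=13: S-Z = 19 → T
  i=14: J-V = 14 → O
  i=15: Q-I =  8 → I
  shifts repeat with period 4: BTOI

BTOI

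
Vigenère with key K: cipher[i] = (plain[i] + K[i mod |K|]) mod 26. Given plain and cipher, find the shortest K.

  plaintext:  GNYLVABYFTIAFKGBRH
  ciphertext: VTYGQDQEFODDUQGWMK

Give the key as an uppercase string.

PGAVVD

  i= 0: V-G = 15 → P
  i= 1: T-N =  6 → G
  i= 2: Y-Y =  0 → A
  i= 3: G-L = 21 → V
  i= 4: Q-V = 21 → V
  i= 5: D-A =  3 → D
  i= 6: Q-B = 15 → P
  i= 7: E-Y =  6 → G
  i= 8: F-F =  0 → A
  i= 9: O-T = 21 → V
  i=10: D-I = 21 → V
  i=11: D-A =  3 → D
  i=12: U-F = 15 → P
  i=13: Q-K =  6 → G
  i=14: G-G =  0 → A
  i=15: W-B = 21 → V
  i=16: M-R = 21 → V
  i=17: K-H =  3 → D
  shifts repeat with period 6: PGAVVD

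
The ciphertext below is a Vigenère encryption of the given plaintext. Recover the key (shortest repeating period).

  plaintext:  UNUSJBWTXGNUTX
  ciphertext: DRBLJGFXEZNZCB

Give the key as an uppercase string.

  i= 0: D-U =  9 → J
  i= 1: R-N =  4 → E
  i= 2: B-U =  7 → H
  i= 3: L-S = 19 → T
  i= 4: J-J =  0 → A
  i= 5: G-B =  5 → F
  i= 6: F-W =  9 → J
  i= 7: X-T =  4 → E
  i= 8: E-X =  7 → H
  i= 9: Z-G = 19 → T
  i=10: N-N =  0 → A
  i=11: Z-U =  5 → F
  i=12: C-T =  9 → J
  i=13: B-X =  4 → E
  shifts repeat with period 6: JEHTAF

JEHTAF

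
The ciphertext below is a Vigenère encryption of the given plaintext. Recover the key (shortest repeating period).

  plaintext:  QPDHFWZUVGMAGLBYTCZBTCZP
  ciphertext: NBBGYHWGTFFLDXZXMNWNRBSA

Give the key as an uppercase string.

  i= 0: N-Q = 23 → X
  i= 1: B-P = 12 → M
  i= 2: B-D = 24 → Y
  i= 3: G-H = 25 → Z
  i= 4: Y-F = 19 → T
  i= 5: H-W = 11 → L
  i= 6: W-Z = 23 → X
  i= 7: G-U = 12 → M
  i= 8: T-V = 24 → Y
  i= 9: F-G = 25 → Z
  i=10: F-M = 19 → T
  i=11: L-A = 11 → L
  i=12: D-G = 23 → X
  i=13: X-L = 12 → M
  i=14: Z-B = 24 → Y
  i=15: X-Y = 25 → Z
  i=16: M-T = 19 → T
  i=17: N-C = 11 → L
  i=18: W-Z = 23 → X
  i=19: N-B = 12 → M
  i=20: R-T = 24 → Y
  i=21: B-C = 25 → Z
  i=22: S-Z = 19 → T
  i=23: A-P = 11 → L
  shifts repeat with period 6: XMYZTL

XMYZTL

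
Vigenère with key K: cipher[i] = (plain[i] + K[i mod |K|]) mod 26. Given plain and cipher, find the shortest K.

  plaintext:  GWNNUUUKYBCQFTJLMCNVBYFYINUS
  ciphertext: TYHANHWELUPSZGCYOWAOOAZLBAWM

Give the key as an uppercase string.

NCUNT

  i= 0: T-G = 13 → N
  i= 1: Y-W =  2 → C
  i= 2: H-N = 20 → U
  i= 3: A-N = 13 → N
  i= 4: N-U = 19 → T
  i= 5: H-U = 13 → N
  i= 6: W-U =  2 → C
  i= 7: E-K = 20 → U
  i= 8: L-Y = 13 → N
  i= 9: U-B = 19 → T
  i=10: P-C = 13 → N
  i=11: S-Q =  2 → C
  i=12: Z-F = 20 → U
  i=13: G-T = 13 → N
  i=14: C-J = 19 → T
  i=15: Y-L = 13 → N
  i=16: O-M =  2 → C
  i=17: W-C = 20 → U
  i=18: A-N = 13 → N
  i=19: O-V = 19 → T
  i=20: O-B = 13 → N
  i=21: A-Y =  2 → C
  i=22: Z-F = 20 → U
  i=23: L-Y = 13 → N
  i=24: B-I = 19 → T
  i=25: A-N = 13 → N
  i=26: W-U =  2 → C
  i=27: M-S = 20 → U
  shifts repeat with period 5: NCUNT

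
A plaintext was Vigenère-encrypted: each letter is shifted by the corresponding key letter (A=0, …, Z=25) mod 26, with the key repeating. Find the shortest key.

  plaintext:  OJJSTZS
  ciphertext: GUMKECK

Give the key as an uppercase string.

  i= 0: G-O = 18 → S
  i= 1: U-J = 11 → L
  i= 2: M-J =  3 → D
  i= 3: K-S = 18 → S
  i= 4: E-T = 11 → L
  i= 5: C-Z =  3 → D
  i= 6: K-S = 18 → S
  shifts repeat with period 3: SLD

SLD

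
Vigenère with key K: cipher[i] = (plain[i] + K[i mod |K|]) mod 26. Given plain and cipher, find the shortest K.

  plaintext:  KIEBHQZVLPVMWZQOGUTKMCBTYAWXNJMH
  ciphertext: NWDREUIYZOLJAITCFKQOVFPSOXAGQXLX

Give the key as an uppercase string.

  i= 0: N-K =  3 → D
  i= 1: W-I = 14 → O
  i= 2: D-E = 25 → Z
  i= 3: R-B = 16 → Q
  i= 4: E-H = 23 → X
  i= 5: U-Q =  4 → E
  i= 6: I-Z =  9 → J
  i= 7: Y-V =  3 → D
  i= 8: Z-L = 14 → O
  i= 9: O-P = 25 → Z
  i=10: L-V = 16 → Q
  i=11: J-M = 23 → X
  i=12: A-W =  4 → E
  i=13: I-Z =  9 → J
  i=14: T-Q =  3 → D
  i=15: C-O = 14 → O
  i=16: F-G = 25 → Z
  i=17: K-U = 16 → Q
  i=18: Q-T = 23 → X
  i=19: O-K =  4 → E
  i=20: V-M =  9 → J
  i=21: F-C =  3 → D
  i=22: P-B = 14 → O
  i=23: S-T = 25 → Z
  i=24: O-Y = 16 → Q
  i=25: X-A = 23 → X
  i=26: A-W =  4 → E
  i=27: G-X =  9 → J
  i=28: Q-N =  3 → D
  i=29: X-J = 14 → O
  i=30: L-M = 25 → Z
  i=31: X-H = 16 → Q
  shifts repeat with period 7: DOZQXEJ

DOZQXEJ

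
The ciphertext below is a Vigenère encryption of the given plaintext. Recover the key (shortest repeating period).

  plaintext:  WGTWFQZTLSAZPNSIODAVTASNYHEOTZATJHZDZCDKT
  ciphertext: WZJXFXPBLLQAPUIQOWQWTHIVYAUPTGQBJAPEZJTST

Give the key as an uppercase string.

ATQBAHQI

  i= 0: W-W =  0 → A
  i= 1: Z-G = 19 → T
  i= 2: J-T = 16 → Q
  i= 3: X-W =  1 → B
  i= 4: F-F =  0 → A
  i= 5: X-Q =  7 → H
  i= 6: P-Z = 16 → Q
  i= 7: B-T =  8 → I
  i= 8: L-L =  0 → A
  i= 9: L-S = 19 → T
  i=10: Q-A = 16 → Q
  i=11: A-Z =  1 → B
  i=12: P-P =  0 → A
  i=13: U-N =  7 → H
  i=14: I-S = 16 → Q
  i=15: Q-I =  8 → I
  i=16: O-O =  0 → A
  i=17: W-D = 19 → T
  i=18: Q-A = 16 → Q
  i=19: W-V =  1 → B
  i=20: T-T =  0 → A
  i=21: H-A =  7 → H
  i=22: I-S = 16 → Q
  i=23: V-N =  8 → I
  i=24: Y-Y =  0 → A
  i=25: A-H = 19 → T
  i=26: U-E = 16 → Q
  i=27: P-O =  1 → B
  i=28: T-T =  0 → A
  i=29: G-Z =  7 → H
  i=30: Q-A = 16 → Q
  i=31: B-T =  8 → I
  i=32: J-J =  0 → A
  i=33: A-H = 19 → T
  i=34: P-Z = 16 → Q
  i=35: E-D =  1 → B
  i=36: Z-Z =  0 → A
  i=37: J-C =  7 → H
  i=38: T-D = 16 → Q
  i=39: S-K =  8 → I
  i=40: T-T =  0 → A
  shifts repeat with period 8: ATQBAHQI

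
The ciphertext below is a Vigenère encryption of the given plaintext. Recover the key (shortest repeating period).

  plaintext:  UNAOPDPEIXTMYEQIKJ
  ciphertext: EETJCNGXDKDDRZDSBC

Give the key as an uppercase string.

KRTVN

  i= 0: E-U = 10 → K
  i= 1: E-N = 17 → R
  i= 2: T-A = 19 → T
  i= 3: J-O = 21 → V
  i= 4: C-P = 13 → N
  i= 5: N-D = 10 → K
  i= 6: G-P = 17 → R
  i= 7: X-E = 19 → T
  i= 8: D-I = 21 → V
  i= 9: K-X = 13 → N
  i=10: D-T = 10 → K
  i=11: D-M = 17 → R
  i=12: R-Y = 19 → T
  i=13: Z-E = 21 → V
  i=14: D-Q = 13 → N
  i=15: S-I = 10 → K
  i=16: B-K = 17 → R
  i=17: C-J = 19 → T
  shifts repeat with period 5: KRTVN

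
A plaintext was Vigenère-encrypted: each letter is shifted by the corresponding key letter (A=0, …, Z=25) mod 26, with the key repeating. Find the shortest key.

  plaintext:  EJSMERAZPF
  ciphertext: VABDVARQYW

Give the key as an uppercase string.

  i= 0: V-E = 17 → R
  i= 1: A-J = 17 → R
  i= 2: B-S =  9 → J
  i= 3: D-M = 17 → R
  i= 4: V-E = 17 → R
  i= 5: A-R =  9 → J
  i= 6: R-A = 17 → R
  i= 7: Q-Z = 17 → R
  i= 8: Y-P =  9 → J
  i= 9: W-F = 17 → R
  shifts repeat with period 3: RRJ

RRJ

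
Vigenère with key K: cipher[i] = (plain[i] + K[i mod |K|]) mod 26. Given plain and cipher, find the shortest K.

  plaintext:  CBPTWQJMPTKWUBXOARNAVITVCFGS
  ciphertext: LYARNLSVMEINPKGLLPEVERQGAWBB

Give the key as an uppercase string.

JXLYRVJ

  i= 0: L-C =  9 → J
  i= 1: Y-B = 23 → X
  i= 2: A-P = 11 → L
  i= 3: R-T = 24 → Y
  i= 4: N-W = 17 → R
  i= 5: L-Q = 21 → V
  i= 6: S-J =  9 → J
  i= 7: V-M =  9 → J
  i= 8: M-P = 23 → X
  i= 9: E-T = 11 → L
  i=10: I-K = 24 → Y
  i=11: N-W = 17 → R
  i=12: P-U = 21 → V
  i=13: K-B =  9 → J
  i=14: G-X =  9 → J
  i=15: L-O = 23 → X
  i=16: L-A = 11 → L
  i=17: P-R = 24 → Y
  i=18: E-N = 17 → R
  i=19: V-A = 21 → V
  i=20: E-V =  9 → J
  i=21: R-I =  9 → J
  i=22: Q-T = 23 → X
  i=23: G-V = 11 → L
  i=24: A-C = 24 → Y
  i=25: W-F = 17 → R
  i=26: B-G = 21 → V
  i=27: B-S =  9 → J
  shifts repeat with period 7: JXLYRVJ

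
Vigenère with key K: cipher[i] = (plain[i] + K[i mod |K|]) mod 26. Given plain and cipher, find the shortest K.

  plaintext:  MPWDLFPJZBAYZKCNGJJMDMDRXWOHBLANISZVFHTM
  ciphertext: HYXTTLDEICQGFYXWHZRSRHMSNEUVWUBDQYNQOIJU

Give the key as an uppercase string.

  i= 0: H-M = 21 → V
  i= 1: Y-P =  9 → J
  i= 2: X-W =  1 → B
  i= 3: T-D = 16 → Q
  i= 4: T-L =  8 → I
  i= 5: L-F =  6 → G
  i= 6: D-P = 14 → O
  i= 7: E-J = 21 → V
  i= 8: I-Z =  9 → J
  i= 9: C-B =  1 → B
  i=10: Q-A = 16 → Q
  i=11: G-Y =  8 → I
  i=12: F-Z =  6 → G
  i=13: Y-K = 14 → O
  i=14: X-C = 21 → V
  i=15: W-N =  9 → J
  i=16: H-G =  1 → B
  i=17: Z-J = 16 → Q
  i=18: R-J =  8 → I
  i=19: S-M =  6 → G
  i=20: R-D = 14 → O
  i=21: H-M = 21 → V
  i=22: M-D =  9 → J
  i=23: S-R =  1 → B
  i=24: N-X = 16 → Q
  i=25: E-W =  8 → I
  i=26: U-O =  6 → G
  i=27: V-H = 14 → O
  i=28: W-B = 21 → V
  i=29: U-L =  9 → J
  i=30: B-A =  1 → B
  i=31: D-N = 16 → Q
  i=32: Q-I =  8 → I
  i=33: Y-S =  6 → G
  i=34: N-Z = 14 → O
  i=35: Q-V = 21 → V
  i=36: O-F =  9 → J
  i=37: I-H =  1 → B
  i=38: J-T = 16 → Q
  i=39: U-M =  8 → I
  shifts repeat with period 7: VJBQIGO

VJBQIGO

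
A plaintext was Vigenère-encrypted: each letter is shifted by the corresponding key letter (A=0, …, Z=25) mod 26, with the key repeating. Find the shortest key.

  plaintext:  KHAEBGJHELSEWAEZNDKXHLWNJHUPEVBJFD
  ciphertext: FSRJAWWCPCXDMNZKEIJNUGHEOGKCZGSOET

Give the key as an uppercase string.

VLRFZQN

  i= 0: F-K = 21 → V
  i= 1: S-H = 11 → L
  i= 2: R-A = 17 → R
  i= 3: J-E =  5 → F
  i= 4: A-B = 25 → Z
  i= 5: W-G = 16 → Q
  i= 6: W-J = 13 → N
  i= 7: C-H = 21 → V
  i= 8: P-E = 11 → L
  i= 9: C-L = 17 → R
  i=10: X-S =  5 → F
  i=11: D-E = 25 → Z
  i=12: M-W = 16 → Q
  i=13: N-A = 13 → N
  i=14: Z-E = 21 → V
  i=15: K-Z = 11 → L
  i=16: E-N = 17 → R
  i=17: I-D =  5 → F
  i=18: J-K = 25 → Z
  i=19: N-X = 16 → Q
  i=20: U-H = 13 → N
  i=21: G-L = 21 → V
  i=22: H-W = 11 → L
  i=23: E-N = 17 → R
  i=24: O-J =  5 → F
  i=25: G-H = 25 → Z
  i=26: K-U = 16 → Q
  i=27: C-P = 13 → N
  i=28: Z-E = 21 → V
  i=29: G-V = 11 → L
  i=30: S-B = 17 → R
  i=31: O-J =  5 → F
  i=32: E-F = 25 → Z
  i=33: T-D = 16 → Q
  shifts repeat with period 7: VLRFZQN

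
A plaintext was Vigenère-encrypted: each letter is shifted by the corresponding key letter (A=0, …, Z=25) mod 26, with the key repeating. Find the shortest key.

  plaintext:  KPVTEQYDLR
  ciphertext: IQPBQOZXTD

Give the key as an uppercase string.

YBUIM

  i= 0: I-K = 24 → Y
  i= 1: Q-P =  1 → B
  i= 2: P-V = 20 → U
  i= 3: B-T =  8 → I
  i= 4: Q-E = 12 → M
  i= 5: O-Q = 24 → Y
  i= 6: Z-Y =  1 → B
  i= 7: X-D = 20 → U
  i= 8: T-L =  8 → I
  i= 9: D-R = 12 → M
  shifts repeat with period 5: YBUIM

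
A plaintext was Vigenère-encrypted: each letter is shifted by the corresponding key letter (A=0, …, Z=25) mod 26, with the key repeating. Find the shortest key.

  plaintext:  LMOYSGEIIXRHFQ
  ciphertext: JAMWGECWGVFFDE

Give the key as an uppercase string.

YOY

  i= 0: J-L = 24 → Y
  i= 1: A-M = 14 → O
  i= 2: M-O = 24 → Y
  i= 3: W-Y = 24 → Y
  i= 4: G-S = 14 → O
  i= 5: E-G = 24 → Y
  i= 6: C-E = 24 → Y
  i= 7: W-I = 14 → O
  i= 8: G-I = 24 → Y
  i= 9: V-X = 24 → Y
  i=10: F-R = 14 → O
  i=11: F-H = 24 → Y
  i=12: D-F = 24 → Y
  i=13: E-Q = 14 → O
  shifts repeat with period 3: YOY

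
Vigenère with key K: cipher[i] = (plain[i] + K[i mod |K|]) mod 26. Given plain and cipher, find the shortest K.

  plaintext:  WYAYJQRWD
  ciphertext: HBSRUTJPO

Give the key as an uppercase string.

  i= 0: H-W = 11 → L
  i= 1: B-Y =  3 → D
  i= 2: S-A = 18 → S
  i= 3: R-Y = 19 → T
  i= 4: U-J = 11 → L
  i= 5: T-Q =  3 → D
  i= 6: J-R = 18 → S
  i= 7: P-W = 19 → T
  i= 8: O-D = 11 → L
  shifts repeat with period 4: LDST

LDST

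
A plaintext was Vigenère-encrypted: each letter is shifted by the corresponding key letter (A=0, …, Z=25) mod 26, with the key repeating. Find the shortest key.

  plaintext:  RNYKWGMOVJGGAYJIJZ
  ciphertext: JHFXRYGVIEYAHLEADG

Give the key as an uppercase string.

SUHNV

  i= 0: J-R = 18 → S
  i= 1: H-N = 20 → U
  i= 2: F-Y =  7 → H
  i= 3: X-K = 13 → N
  i= 4: R-W = 21 → V
  i= 5: Y-G = 18 → S
  i= 6: G-M = 20 → U
  i= 7: V-O =  7 → H
  i= 8: I-V = 13 → N
  i= 9: E-J = 21 → V
  i=10: Y-G = 18 → S
  i=11: A-G = 20 → U
  i=12: H-A =  7 → H
  i=13: L-Y = 13 → N
  i=14: E-J = 21 → V
  i=15: A-I = 18 → S
  i=16: D-J = 20 → U
  i=17: G-Z =  7 → H
  shifts repeat with period 5: SUHNV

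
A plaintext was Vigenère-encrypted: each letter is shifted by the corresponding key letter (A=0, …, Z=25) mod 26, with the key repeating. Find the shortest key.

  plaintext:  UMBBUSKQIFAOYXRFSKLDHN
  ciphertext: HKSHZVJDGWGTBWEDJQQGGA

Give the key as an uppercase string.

  i= 0: H-U = 13 → N
  i= 1: K-M = 24 → Y
  i= 2: S-B = 17 → R
  i= 3: H-B =  6 → G
  i= 4: Z-U =  5 → F
  i= 5: V-S =  3 → D
  i= 6: J-K = 25 → Z
  i= 7: D-Q = 13 → N
  i= 8: G-I = 24 → Y
  i= 9: W-F = 17 → R
  i=10: G-A =  6 → G
  i=11: T-O =  5 → F
  i=12: B-Y =  3 → D
  i=13: W-X = 25 → Z
  i=14: E-R = 13 → N
  i=15: D-F = 24 → Y
  i=16: J-S = 17 → R
  i=17: Q-K =  6 → G
  i=18: Q-L =  5 → F
  i=19: G-D =  3 → D
  i=20: G-H = 25 → Z
  i=21: A-N = 13 → N
  shifts repeat with period 7: NYRGFDZ

NYRGFDZ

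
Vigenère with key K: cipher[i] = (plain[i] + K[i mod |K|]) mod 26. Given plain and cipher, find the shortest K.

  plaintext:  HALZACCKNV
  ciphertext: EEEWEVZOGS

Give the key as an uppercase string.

XET

  i= 0: E-H = 23 → X
  i= 1: E-A =  4 → E
  i= 2: E-L = 19 → T
  i= 3: W-Z = 23 → X
  i= 4: E-A =  4 → E
  i= 5: V-C = 19 → T
  i= 6: Z-C = 23 → X
  i= 7: O-K =  4 → E
  i= 8: G-N = 19 → T
  i= 9: S-V = 23 → X
  shifts repeat with period 3: XET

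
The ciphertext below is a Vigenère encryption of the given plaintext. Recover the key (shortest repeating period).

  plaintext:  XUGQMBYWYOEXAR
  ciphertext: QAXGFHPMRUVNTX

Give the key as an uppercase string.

TGRQ

  i= 0: Q-X = 19 → T
  i= 1: A-U =  6 → G
  i= 2: X-G = 17 → R
  i= 3: G-Q = 16 → Q
  i= 4: F-M = 19 → T
  i= 5: H-B =  6 → G
  i= 6: P-Y = 17 → R
  i= 7: M-W = 16 → Q
  i= 8: R-Y = 19 → T
  i= 9: U-O =  6 → G
  i=10: V-E = 17 → R
  i=11: N-X = 16 → Q
  i=12: T-A = 19 → T
  i=13: X-R =  6 → G
  shifts repeat with period 4: TGRQ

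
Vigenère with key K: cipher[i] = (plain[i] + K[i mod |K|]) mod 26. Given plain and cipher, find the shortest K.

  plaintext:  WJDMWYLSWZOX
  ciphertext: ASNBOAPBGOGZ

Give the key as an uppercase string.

  i= 0: A-W =  4 → E
  i= 1: S-J =  9 → J
  i= 2: N-D = 10 → K
  i= 3: B-M = 15 → P
  i= 4: O-W = 18 → S
  i= 5: A-Y =  2 → C
  i= 6: P-L =  4 → E
  i= 7: B-S =  9 → J
  i= 8: G-W = 10 → K
  i= 9: O-Z = 15 → P
  i=10: G-O = 18 → S
  i=11: Z-X =  2 → C
  shifts repeat with period 6: EJKPSC

EJKPSC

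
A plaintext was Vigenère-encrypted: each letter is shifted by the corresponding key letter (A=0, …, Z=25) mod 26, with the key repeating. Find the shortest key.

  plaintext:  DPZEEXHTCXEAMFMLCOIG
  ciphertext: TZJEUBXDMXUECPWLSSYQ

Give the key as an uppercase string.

QKKAQE

  i= 0: T-D = 16 → Q
  i= 1: Z-P = 10 → K
  i= 2: J-Z = 10 → K
  i= 3: E-E =  0 → A
  i= 4: U-E = 16 → Q
  i= 5: B-X =  4 → E
  i= 6: X-H = 16 → Q
  i= 7: D-T = 10 → K
  i= 8: M-C = 10 → K
  i= 9: X-X =  0 → A
  i=10: U-E = 16 → Q
  i=11: E-A =  4 → E
  i=12: C-M = 16 → Q
  i=13: P-F = 10 → K
  i=14: W-M = 10 → K
  i=15: L-L =  0 → A
  i=16: S-C = 16 → Q
  i=17: S-O =  4 → E
  i=18: Y-I = 16 → Q
  i=19: Q-G = 10 → K
  shifts repeat with period 6: QKKAQE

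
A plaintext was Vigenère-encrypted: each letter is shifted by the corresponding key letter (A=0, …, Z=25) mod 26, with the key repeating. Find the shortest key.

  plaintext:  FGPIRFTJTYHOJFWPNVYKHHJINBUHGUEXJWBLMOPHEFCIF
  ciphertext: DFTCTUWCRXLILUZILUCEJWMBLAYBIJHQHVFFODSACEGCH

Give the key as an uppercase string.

YZEUCPDT

  i= 0: D-F = 24 → Y
  i= 1: F-G = 25 → Z
  i= 2: T-P =  4 → E
  i= 3: C-I = 20 → U
  i= 4: T-R =  2 → C
  i= 5: U-F = 15 → P
  i= 6: W-T =  3 → D
  i= 7: C-J = 19 → T
  i= 8: R-T = 24 → Y
  i= 9: X-Y = 25 → Z
  i=10: L-H =  4 → E
  i=11: I-O = 20 → U
  i=12: L-J =  2 → C
  i=13: U-F = 15 → P
  i=14: Z-W =  3 → D
  i=15: I-P = 19 → T
  i=16: L-N = 24 → Y
  i=17: U-V = 25 → Z
  i=18: C-Y =  4 → E
  i=19: E-K = 20 → U
  i=20: J-H =  2 → C
  i=21: W-H = 15 → P
  i=22: M-J =  3 → D
  i=23: B-I = 19 → T
  i=24: L-N = 24 → Y
  i=25: A-B = 25 → Z
  i=26: Y-U =  4 → E
  i=27: B-H = 20 → U
  i=28: I-G =  2 → C
  i=29: J-U = 15 → P
  i=30: H-E =  3 → D
  i=31: Q-X = 19 → T
  i=32: H-J = 24 → Y
  i=33: V-W = 25 → Z
  i=34: F-B =  4 → E
  i=35: F-L = 20 → U
  i=36: O-M =  2 → C
  i=37: D-O = 15 → P
  i=38: S-P =  3 → D
  i=39: A-H = 19 → T
  i=40: C-E = 24 → Y
  i=41: E-F = 25 → Z
  i=42: G-C =  4 → E
  i=43: C-I = 20 → U
  i=44: H-F =  2 → C
  shifts repeat with period 8: YZEUCPDT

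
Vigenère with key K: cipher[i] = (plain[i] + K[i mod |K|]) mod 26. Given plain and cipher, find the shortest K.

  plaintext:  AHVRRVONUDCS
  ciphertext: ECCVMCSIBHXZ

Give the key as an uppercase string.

  i= 0: E-A =  4 → E
  i= 1: C-H = 21 → V
  i= 2: C-V =  7 → H
  i= 3: V-R =  4 → E
  i= 4: M-R = 21 → V
  i= 5: C-V =  7 → H
  i= 6: S-O =  4 → E
  i= 7: I-N = 21 → V
  i= 8: B-U =  7 → H
  i= 9: H-D =  4 → E
  i=10: X-C = 21 → V
  i=11: Z-S =  7 → H
  shifts repeat with period 3: EVH

EVH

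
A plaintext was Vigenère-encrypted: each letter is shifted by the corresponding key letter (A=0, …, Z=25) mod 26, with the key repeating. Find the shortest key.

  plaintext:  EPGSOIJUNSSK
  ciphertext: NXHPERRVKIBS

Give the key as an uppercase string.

JIBXQ

  i= 0: N-E =  9 → J
  i= 1: X-P =  8 → I
  i= 2: H-G =  1 → B
  i= 3: P-S = 23 → X
  i= 4: E-O = 16 → Q
  i= 5: R-I =  9 → J
  i= 6: R-J =  8 → I
  i= 7: V-U =  1 → B
  i= 8: K-N = 23 → X
  i= 9: I-S = 16 → Q
  i=10: B-S =  9 → J
  i=11: S-K =  8 → I
  shifts repeat with period 5: JIBXQ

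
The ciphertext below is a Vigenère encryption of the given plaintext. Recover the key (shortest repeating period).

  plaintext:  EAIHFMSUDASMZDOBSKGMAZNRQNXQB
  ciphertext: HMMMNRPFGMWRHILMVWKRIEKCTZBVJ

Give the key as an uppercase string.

  i= 0: H-E =  3 → D
  i= 1: M-A = 12 → M
  i= 2: M-I =  4 → E
  i= 3: M-H =  5 → F
  i= 4: N-F =  8 → I
  i= 5: R-M =  5 → F
  i= 6: P-S = 23 → X
  i= 7: F-U = 11 → L
  i= 8: G-D =  3 → D
  i= 9: M-A = 12 → M
  i=10: W-S =  4 → E
  i=11: R-M =  5 → F
  i=12: H-Z =  8 → I
  i=13: I-D =  5 → F
  i=14: L-O = 23 → X
  i=15: M-B = 11 → L
  i=16: V-S =  3 → D
  i=17: W-K = 12 → M
  i=18: K-G =  4 → E
  i=19: R-M =  5 → F
  i=20: I-A =  8 → I
  i=21: E-Z =  5 → F
  i=22: K-N = 23 → X
  i=23: C-R = 11 → L
  i=24: T-Q =  3 → D
  i=25: Z-N = 12 → M
  i=26: B-X =  4 → E
  i=27: V-Q =  5 → F
  i=28: J-B =  8 → I
  shifts repeat with period 8: DMEFIFXL

DMEFIFXL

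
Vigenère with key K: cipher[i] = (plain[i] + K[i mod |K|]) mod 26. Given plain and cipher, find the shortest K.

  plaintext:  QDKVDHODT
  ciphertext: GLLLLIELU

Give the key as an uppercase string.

QIB

  i= 0: G-Q = 16 → Q
  i= 1: L-D =  8 → I
  i= 2: L-K =  1 → B
  i= 3: L-V = 16 → Q
  i= 4: L-D =  8 → I
  i= 5: I-H =  1 → B
  i= 6: E-O = 16 → Q
  i= 7: L-D =  8 → I
  i= 8: U-T =  1 → B
  shifts repeat with period 3: QIB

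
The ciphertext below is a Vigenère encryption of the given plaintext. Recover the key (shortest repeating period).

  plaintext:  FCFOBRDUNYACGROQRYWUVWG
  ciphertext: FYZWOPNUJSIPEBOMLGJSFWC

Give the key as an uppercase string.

AWUINYK

  i= 0: F-F =  0 → A
  i= 1: Y-C = 22 → W
  i= 2: Z-F = 20 → U
  i= 3: W-O =  8 → I
  i= 4: O-B = 13 → N
  i= 5: P-R = 24 → Y
  i= 6: N-D = 10 → K
  i= 7: U-U =  0 → A
  i= 8: J-N = 22 → W
  i= 9: S-Y = 20 → U
  i=10: I-A =  8 → I
  i=11: P-C = 13 → N
  i=12: E-G = 24 → Y
  i=13: B-R = 10 → K
  i=14: O-O =  0 → A
  i=15: M-Q = 22 → W
  i=16: L-R = 20 → U
  i=17: G-Y =  8 → I
  i=18: J-W = 13 → N
  i=19: S-U = 24 → Y
  i=20: F-V = 10 → K
  i=21: W-W =  0 → A
  i=22: C-G = 22 → W
  shifts repeat with period 7: AWUINYK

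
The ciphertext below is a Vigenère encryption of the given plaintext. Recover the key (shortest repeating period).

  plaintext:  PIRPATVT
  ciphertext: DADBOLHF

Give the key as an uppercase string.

OSMM

  i= 0: D-P = 14 → O
  i= 1: A-I = 18 → S
  i= 2: D-R = 12 → M
  i= 3: B-P = 12 → M
  i= 4: O-A = 14 → O
  i= 5: L-T = 18 → S
  i= 6: H-V = 12 → M
  i= 7: F-T = 12 → M
  shifts repeat with period 4: OSMM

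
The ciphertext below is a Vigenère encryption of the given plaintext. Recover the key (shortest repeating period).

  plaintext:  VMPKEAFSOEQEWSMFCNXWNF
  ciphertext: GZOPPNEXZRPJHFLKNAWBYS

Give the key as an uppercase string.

LNZF

  i= 0: G-V = 11 → L
  i= 1: Z-M = 13 → N
  i= 2: O-P = 25 → Z
  i= 3: P-K =  5 → F
  i= 4: P-E = 11 → L
  i= 5: N-A = 13 → N
  i= 6: E-F = 25 → Z
  i= 7: X-S =  5 → F
  i= 8: Z-O = 11 → L
  i= 9: R-E = 13 → N
  i=10: P-Q = 25 → Z
  i=11: J-E =  5 → F
  i=12: H-W = 11 → L
  i=13: F-S = 13 → N
  i=14: L-M = 25 → Z
  i=15: K-F =  5 → F
  i=16: N-C = 11 → L
  i=17: A-N = 13 → N
  i=18: W-X = 25 → Z
  i=19: B-W =  5 → F
  i=20: Y-N = 11 → L
  i=21: S-F = 13 → N
  shifts repeat with period 4: LNZF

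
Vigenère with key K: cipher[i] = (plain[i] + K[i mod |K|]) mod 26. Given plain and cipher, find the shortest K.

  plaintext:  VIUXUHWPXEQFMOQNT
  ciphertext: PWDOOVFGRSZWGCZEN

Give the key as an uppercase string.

UOJR

  i= 0: P-V = 20 → U
  i= 1: W-I = 14 → O
  i= 2: D-U =  9 → J
  i= 3: O-X = 17 → R
  i= 4: O-U = 20 → U
  i= 5: V-H = 14 → O
  i= 6: F-W =  9 → J
  i= 7: G-P = 17 → R
  i= 8: R-X = 20 → U
  i= 9: S-E = 14 → O
  i=10: Z-Q =  9 → J
  i=11: W-F = 17 → R
  i=12: G-M = 20 → U
  i=13: C-O = 14 → O
  i=14: Z-Q =  9 → J
  i=15: E-N = 17 → R
  i=16: N-T = 20 → U
  shifts repeat with period 4: UOJR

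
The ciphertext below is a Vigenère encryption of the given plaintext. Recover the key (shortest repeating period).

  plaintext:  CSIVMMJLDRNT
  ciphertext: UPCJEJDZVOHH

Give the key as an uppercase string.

  i= 0: U-C = 18 → S
  i= 1: P-S = 23 → X
  i= 2: C-I = 20 → U
  i= 3: J-V = 14 → O
  i= 4: E-M = 18 → S
  i= 5: J-M = 23 → X
  i= 6: D-J = 20 → U
  i= 7: Z-L = 14 → O
  i= 8: V-D = 18 → S
  i= 9: O-R = 23 → X
  i=10: H-N = 20 → U
  i=11: H-T = 14 → O
  shifts repeat with period 4: SXUO

SXUO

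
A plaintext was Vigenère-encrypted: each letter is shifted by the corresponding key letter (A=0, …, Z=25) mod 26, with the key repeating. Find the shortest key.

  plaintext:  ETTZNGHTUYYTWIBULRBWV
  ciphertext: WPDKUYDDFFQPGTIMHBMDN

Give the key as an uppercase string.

  i= 0: W-E = 18 → S
  i= 1: P-T = 22 → W
  i= 2: D-T = 10 → K
  i= 3: K-Z = 11 → L
  i= 4: U-N =  7 → H
  i= 5: Y-G = 18 → S
  i= 6: D-H = 22 → W
  i= 7: D-T = 10 → K
  i= 8: F-U = 11 → L
  i= 9: F-Y =  7 → H
  i=10: Q-Y = 18 → S
  i=11: P-T = 22 → W
  i=12: G-W = 10 → K
  i=13: T-I = 11 → L
  i=14: I-B =  7 → H
  i=15: M-U = 18 → S
  i=16: H-L = 22 → W
  i=17: B-R = 10 → K
  i=18: M-B = 11 → L
  i=19: D-W =  7 → H
  i=20: N-V = 18 → S
  shifts repeat with period 5: SWKLH

SWKLH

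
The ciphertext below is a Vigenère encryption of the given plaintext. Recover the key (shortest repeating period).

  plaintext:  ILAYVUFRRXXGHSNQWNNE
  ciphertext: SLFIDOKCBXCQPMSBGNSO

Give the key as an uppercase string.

KAFKIUFL

  i= 0: S-I = 10 → K
  i= 1: L-L =  0 → A
  i= 2: F-A =  5 → F
  i= 3: I-Y = 10 → K
  i= 4: D-V =  8 → I
  i= 5: O-U = 20 → U
  i= 6: K-F =  5 → F
  i= 7: C-R = 11 → L
  i= 8: B-R = 10 → K
  i= 9: X-X =  0 → A
  i=10: C-X =  5 → F
  i=11: Q-G = 10 → K
  i=12: P-H =  8 → I
  i=13: M-S = 20 → U
  i=14: S-N =  5 → F
  i=15: B-Q = 11 → L
  i=16: G-W = 10 → K
  i=17: N-N =  0 → A
  i=18: S-N =  5 → F
  i=19: O-E = 10 → K
  shifts repeat with period 8: KAFKIUFL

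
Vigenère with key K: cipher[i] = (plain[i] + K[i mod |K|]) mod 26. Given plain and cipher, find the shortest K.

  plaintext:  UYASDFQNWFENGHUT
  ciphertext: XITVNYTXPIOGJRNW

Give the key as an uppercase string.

  i= 0: X-U =  3 → D
  i= 1: I-Y = 10 → K
  i= 2: T-A = 19 → T
  i= 3: V-S =  3 → D
  i= 4: N-D = 10 → K
  i= 5: Y-F = 19 → T
  i= 6: T-Q =  3 → D
  i= 7: X-N = 10 → K
  i= 8: P-W = 19 → T
  i= 9: I-F =  3 → D
  i=10: O-E = 10 → K
  i=11: G-N = 19 → T
  i=12: J-G =  3 → D
  i=13: R-H = 10 → K
  i=14: N-U = 19 → T
  i=15: W-T =  3 → D
  shifts repeat with period 3: DKT

DKT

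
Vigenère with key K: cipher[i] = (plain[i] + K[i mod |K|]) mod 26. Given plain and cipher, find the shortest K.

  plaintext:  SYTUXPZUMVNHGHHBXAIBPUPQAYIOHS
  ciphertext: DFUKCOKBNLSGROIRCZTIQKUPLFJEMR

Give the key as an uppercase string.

LHBQFZ

  i= 0: D-S = 11 → L
  i= 1: F-Y =  7 → H
  i= 2: U-T =  1 → B
  i= 3: K-U = 16 → Q
  i= 4: C-X =  5 → F
  i= 5: O-P = 25 → Z
  i= 6: K-Z = 11 → L
  i= 7: B-U =  7 → H
  i= 8: N-M =  1 → B
  i= 9: L-V = 16 → Q
  i=10: S-N =  5 → F
  i=11: G-H = 25 → Z
  i=12: R-G = 11 → L
  i=13: O-H =  7 → H
  i=14: I-H =  1 → B
  i=15: R-B = 16 → Q
  i=16: C-X =  5 → F
  i=17: Z-A = 25 → Z
  i=18: T-I = 11 → L
  i=19: I-B =  7 → H
  i=20: Q-P =  1 → B
  i=21: K-U = 16 → Q
  i=22: U-P =  5 → F
  i=23: P-Q = 25 → Z
  i=24: L-A = 11 → L
  i=25: F-Y =  7 → H
  i=26: J-I =  1 → B
  i=27: E-O = 16 → Q
  i=28: M-H =  5 → F
  i=29: R-S = 25 → Z
  shifts repeat with period 6: LHBQFZ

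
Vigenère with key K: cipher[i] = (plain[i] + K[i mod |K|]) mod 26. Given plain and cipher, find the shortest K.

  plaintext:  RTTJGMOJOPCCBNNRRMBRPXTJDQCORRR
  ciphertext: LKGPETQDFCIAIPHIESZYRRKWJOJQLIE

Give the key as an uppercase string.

URNGYHC

  i= 0: L-R = 20 → U
  i= 1: K-T = 17 → R
  i= 2: G-T = 13 → N
  i= 3: P-J =  6 → G
  i= 4: E-G = 24 → Y
  i= 5: T-M =  7 → H
  i= 6: Q-O =  2 → C
  i= 7: D-J = 20 → U
  i= 8: F-O = 17 → R
  i= 9: C-P = 13 → N
  i=10: I-C =  6 → G
  i=11: A-C = 24 → Y
  i=12: I-B =  7 → H
  i=13: P-N =  2 → C
  i=14: H-N = 20 → U
  i=15: I-R = 17 → R
  i=16: E-R = 13 → N
  i=17: S-M =  6 → G
  i=18: Z-B = 24 → Y
  i=19: Y-R =  7 → H
  i=20: R-P =  2 → C
  i=21: R-X = 20 → U
  i=22: K-T = 17 → R
  i=23: W-J = 13 → N
  i=24: J-D =  6 → G
  i=25: O-Q = 24 → Y
  i=26: J-C =  7 → H
  i=27: Q-O =  2 → C
  i=28: L-R = 20 → U
  i=29: I-R = 17 → R
  i=30: E-R = 13 → N
  shifts repeat with period 7: URNGYHC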